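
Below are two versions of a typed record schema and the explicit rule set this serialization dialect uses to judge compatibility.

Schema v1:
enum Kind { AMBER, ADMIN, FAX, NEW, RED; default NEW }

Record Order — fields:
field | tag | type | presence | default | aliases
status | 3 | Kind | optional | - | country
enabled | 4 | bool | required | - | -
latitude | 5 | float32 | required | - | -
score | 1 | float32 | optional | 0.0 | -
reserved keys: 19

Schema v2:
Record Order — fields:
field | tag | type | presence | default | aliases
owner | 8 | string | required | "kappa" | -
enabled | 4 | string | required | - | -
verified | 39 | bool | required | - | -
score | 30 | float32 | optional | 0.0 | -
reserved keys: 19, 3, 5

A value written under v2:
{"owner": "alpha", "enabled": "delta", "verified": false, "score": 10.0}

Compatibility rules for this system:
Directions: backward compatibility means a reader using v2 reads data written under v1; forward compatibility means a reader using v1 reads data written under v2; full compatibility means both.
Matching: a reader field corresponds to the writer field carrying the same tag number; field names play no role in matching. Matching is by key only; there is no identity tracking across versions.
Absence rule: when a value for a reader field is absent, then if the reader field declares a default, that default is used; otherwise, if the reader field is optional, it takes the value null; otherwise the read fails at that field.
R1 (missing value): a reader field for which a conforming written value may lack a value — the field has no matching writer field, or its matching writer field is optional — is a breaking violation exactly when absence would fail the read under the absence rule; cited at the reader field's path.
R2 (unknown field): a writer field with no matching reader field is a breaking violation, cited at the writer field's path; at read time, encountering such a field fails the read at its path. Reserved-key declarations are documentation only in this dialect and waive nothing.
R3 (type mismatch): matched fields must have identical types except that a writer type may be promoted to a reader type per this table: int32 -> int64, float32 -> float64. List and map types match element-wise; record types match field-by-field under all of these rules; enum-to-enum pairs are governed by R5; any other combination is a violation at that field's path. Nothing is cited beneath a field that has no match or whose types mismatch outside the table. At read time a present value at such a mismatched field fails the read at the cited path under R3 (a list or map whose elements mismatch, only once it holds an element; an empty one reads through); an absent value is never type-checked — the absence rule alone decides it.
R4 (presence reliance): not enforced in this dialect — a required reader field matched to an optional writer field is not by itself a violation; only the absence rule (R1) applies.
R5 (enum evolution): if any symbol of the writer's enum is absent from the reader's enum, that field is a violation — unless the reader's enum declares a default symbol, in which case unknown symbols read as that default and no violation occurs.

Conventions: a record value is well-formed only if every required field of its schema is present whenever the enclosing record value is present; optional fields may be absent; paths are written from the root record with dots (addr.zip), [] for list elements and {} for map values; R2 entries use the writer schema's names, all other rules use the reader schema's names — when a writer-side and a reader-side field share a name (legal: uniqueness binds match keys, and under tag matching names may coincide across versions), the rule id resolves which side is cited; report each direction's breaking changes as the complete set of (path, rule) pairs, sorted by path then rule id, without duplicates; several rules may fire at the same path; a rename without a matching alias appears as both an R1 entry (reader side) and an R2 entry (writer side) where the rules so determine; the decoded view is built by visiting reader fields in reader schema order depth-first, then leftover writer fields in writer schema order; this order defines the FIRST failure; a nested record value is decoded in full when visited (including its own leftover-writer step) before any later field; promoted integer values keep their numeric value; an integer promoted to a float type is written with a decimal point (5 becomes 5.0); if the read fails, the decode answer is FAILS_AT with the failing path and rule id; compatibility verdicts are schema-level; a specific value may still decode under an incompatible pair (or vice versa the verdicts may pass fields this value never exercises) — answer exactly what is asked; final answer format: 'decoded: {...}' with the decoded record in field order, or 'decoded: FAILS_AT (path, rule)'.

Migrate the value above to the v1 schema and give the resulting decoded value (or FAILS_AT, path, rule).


the writer's type comes first in each Order pair
migrating the Order value to v1:
  status := null (not supplied -> null)
  read fails at enabled under R3
  => FAILS_AT (enabled, R3)
the rest of the Order diff is inert for this question:
  removed field status from record Order (its key 3 joins the reserved list) -> matters for Order compatibility verdicts, not for this value's decode
  field score in record Order: tag 1 changed to 30 -> matters for Order compatibility verdicts, not for this value's decode
  added field owner to record Order: required string, tag 8, default "kappa" (in v2 it sits immediately before enabled) -> matters for Order compatibility verdicts, not for this value's decode
  removed field latitude from record Order (its key 5 joins the reserved list) -> matters for Order compatibility verdicts, not for this value's decode
  added field verified to record Order: required bool, tag 39 (in v2 it sits immediately before score) -> matters for Order compatibility verdicts, not for this value's decode

decoded: FAILS_AT (enabled, R3)


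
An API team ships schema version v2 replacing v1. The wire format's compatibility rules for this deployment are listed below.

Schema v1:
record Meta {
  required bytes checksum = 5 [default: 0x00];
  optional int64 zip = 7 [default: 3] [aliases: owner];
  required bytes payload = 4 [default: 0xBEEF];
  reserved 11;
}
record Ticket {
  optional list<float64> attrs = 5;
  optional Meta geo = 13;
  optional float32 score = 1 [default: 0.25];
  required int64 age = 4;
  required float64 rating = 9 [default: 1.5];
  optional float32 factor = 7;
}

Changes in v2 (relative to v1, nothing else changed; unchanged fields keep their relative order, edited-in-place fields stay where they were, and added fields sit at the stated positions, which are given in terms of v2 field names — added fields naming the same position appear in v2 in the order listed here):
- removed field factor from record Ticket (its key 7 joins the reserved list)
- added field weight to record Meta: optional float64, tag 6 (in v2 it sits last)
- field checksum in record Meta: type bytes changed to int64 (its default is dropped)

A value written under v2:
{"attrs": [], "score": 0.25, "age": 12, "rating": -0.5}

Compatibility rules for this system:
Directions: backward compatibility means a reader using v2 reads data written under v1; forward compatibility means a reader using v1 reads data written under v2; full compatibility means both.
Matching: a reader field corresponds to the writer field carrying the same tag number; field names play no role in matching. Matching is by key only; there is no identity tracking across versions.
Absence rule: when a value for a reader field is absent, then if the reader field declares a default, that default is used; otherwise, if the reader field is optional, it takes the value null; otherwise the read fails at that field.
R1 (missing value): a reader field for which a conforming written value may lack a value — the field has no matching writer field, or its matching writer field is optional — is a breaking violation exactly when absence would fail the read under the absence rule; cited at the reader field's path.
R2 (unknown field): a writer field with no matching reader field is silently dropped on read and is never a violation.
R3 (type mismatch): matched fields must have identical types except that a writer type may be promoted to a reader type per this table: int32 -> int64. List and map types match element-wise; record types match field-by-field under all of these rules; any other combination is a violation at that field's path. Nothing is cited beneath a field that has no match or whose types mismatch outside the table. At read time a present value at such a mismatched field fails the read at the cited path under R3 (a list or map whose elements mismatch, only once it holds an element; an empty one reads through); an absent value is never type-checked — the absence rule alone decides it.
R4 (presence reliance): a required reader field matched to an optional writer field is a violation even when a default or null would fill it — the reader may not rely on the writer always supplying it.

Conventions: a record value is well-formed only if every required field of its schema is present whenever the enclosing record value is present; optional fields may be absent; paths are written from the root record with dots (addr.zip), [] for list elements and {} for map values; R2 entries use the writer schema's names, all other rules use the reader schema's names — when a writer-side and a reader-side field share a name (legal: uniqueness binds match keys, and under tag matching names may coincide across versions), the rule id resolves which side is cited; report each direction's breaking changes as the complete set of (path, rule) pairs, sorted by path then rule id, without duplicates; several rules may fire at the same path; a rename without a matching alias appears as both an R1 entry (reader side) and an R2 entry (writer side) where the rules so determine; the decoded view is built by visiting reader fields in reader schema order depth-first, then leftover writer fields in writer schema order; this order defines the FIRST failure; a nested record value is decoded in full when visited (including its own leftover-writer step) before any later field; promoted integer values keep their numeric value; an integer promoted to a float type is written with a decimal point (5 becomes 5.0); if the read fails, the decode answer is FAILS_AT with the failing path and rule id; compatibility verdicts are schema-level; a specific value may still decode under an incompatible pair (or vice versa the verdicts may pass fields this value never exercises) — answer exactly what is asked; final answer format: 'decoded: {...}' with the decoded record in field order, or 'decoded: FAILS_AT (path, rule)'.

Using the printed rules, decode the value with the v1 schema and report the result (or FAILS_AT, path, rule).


decoded: {"attrs": [], "geo": null, "score": 0.25, "age": 12, "rating": -0.5, "factor": null}

arrows below run writer -> reader for Ticket
decode (reader v1):
  attrs := []
  geo := null (not supplied -> null)
  score := 0.25
  age := 12
  rating := -0.5
  factor := null (not supplied -> null)
  => decoded: {"attrs": [], "geo": null, "score": 0.25, "age": 12, "rating": -0.5, "factor": null}
diffs on Ticket not affecting the asked answer:
  removed field factor from record Ticket (its key 7 joins the reserved list) -> triggers nothing under the printed rules; the Ticket answer is the same either way
  added field weight to record Meta: optional float64, tag 6 (in v2 it sits last) -> triggers nothing under the printed rules; the Ticket answer is the same either way
  field checksum in record Meta: type bytes changed to int64 (its default is dropped) -> a verdict-level change on Ticket — the shown value reads the same


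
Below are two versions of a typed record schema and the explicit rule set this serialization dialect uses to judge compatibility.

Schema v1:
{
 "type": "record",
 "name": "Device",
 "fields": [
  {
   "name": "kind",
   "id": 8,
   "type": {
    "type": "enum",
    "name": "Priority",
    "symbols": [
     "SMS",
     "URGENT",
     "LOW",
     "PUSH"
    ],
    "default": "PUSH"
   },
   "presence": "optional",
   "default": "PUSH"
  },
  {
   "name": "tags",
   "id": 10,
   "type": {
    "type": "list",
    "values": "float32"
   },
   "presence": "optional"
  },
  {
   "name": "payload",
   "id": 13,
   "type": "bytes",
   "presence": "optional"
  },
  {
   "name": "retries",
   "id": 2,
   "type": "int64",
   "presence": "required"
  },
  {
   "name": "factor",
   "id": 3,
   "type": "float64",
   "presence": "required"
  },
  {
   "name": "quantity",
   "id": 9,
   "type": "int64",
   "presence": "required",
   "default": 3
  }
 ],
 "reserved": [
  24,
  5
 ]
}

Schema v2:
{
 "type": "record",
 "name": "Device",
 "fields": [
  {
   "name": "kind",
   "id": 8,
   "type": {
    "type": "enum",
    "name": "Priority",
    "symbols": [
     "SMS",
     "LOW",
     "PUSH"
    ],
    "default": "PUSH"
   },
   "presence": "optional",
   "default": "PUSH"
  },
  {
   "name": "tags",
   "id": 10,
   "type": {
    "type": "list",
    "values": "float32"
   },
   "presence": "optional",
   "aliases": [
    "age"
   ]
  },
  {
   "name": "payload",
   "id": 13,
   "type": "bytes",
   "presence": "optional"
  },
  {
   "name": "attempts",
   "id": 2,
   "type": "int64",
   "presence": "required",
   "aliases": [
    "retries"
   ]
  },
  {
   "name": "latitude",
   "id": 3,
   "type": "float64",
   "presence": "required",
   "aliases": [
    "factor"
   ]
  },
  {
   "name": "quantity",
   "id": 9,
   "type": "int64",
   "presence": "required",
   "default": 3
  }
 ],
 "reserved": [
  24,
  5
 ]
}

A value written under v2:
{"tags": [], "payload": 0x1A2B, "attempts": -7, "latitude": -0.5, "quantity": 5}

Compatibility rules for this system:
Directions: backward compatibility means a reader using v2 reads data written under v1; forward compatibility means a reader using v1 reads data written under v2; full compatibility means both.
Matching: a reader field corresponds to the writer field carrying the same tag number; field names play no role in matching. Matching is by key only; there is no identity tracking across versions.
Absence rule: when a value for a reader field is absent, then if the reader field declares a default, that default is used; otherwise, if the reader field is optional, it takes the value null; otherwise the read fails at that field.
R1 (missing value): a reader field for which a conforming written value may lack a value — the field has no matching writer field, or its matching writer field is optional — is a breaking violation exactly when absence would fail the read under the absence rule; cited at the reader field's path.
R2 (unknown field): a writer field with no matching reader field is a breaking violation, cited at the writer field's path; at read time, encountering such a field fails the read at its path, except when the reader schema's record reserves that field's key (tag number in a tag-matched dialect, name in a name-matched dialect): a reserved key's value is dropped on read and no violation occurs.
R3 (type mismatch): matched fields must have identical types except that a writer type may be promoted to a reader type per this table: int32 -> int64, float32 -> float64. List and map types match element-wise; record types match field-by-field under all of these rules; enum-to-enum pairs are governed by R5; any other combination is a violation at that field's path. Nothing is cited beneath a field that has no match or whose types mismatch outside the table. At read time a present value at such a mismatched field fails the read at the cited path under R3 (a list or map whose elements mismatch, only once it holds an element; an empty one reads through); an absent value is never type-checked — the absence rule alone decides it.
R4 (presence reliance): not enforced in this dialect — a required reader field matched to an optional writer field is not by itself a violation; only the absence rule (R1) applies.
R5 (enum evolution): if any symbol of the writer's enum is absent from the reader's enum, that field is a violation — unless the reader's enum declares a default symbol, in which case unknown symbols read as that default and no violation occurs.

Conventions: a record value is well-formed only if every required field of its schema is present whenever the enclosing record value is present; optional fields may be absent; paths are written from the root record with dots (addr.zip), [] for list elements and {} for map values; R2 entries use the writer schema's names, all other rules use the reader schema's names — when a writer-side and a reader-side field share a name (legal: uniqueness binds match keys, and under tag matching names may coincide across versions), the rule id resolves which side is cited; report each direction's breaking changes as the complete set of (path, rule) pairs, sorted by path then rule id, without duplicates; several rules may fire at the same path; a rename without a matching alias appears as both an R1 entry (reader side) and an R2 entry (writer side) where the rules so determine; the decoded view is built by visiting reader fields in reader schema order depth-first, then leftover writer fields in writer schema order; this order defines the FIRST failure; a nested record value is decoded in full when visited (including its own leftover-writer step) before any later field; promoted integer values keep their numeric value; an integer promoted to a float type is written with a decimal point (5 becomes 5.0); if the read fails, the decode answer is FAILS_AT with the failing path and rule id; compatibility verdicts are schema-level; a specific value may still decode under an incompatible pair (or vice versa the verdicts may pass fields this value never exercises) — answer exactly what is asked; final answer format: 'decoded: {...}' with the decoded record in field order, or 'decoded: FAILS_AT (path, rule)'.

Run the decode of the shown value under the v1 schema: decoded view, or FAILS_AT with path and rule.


in Device below, arrows point writer -> reader
decode walk for Device under reader schema v1:
  kind := "PUSH" (no value, default fills)
  tags := []
  payload := 0x1A2B
  retries := -7 (from writer attempts)
  factor := -0.5 (from writer latitude)
  quantity := 5
  => decoded: {"kind": "PUSH", "tags": [], "payload": 0x1A2B, "retries": -7, "factor": -0.5, "quantity": 5}
the rest of the Device diff is inert for this question:
  renamed field retries to attempts in record Device (alias retries declared on the renamed field) -> fires no rule on Device under this dialect and leaves the result unchanged
  enum Priority (field kind in record Device): symbol URGENT removed -> fires no rule on Device under this dialect and leaves the result unchanged
  renamed field factor to latitude in record Device (alias factor declared on the renamed field) -> fires no rule on Device under this dialect and leaves the result unchanged

decoded: {"kind": "PUSH", "tags": [], "payload": 0x1A2B, "retries": -7, "factor": -0.5, "quantity": 5}


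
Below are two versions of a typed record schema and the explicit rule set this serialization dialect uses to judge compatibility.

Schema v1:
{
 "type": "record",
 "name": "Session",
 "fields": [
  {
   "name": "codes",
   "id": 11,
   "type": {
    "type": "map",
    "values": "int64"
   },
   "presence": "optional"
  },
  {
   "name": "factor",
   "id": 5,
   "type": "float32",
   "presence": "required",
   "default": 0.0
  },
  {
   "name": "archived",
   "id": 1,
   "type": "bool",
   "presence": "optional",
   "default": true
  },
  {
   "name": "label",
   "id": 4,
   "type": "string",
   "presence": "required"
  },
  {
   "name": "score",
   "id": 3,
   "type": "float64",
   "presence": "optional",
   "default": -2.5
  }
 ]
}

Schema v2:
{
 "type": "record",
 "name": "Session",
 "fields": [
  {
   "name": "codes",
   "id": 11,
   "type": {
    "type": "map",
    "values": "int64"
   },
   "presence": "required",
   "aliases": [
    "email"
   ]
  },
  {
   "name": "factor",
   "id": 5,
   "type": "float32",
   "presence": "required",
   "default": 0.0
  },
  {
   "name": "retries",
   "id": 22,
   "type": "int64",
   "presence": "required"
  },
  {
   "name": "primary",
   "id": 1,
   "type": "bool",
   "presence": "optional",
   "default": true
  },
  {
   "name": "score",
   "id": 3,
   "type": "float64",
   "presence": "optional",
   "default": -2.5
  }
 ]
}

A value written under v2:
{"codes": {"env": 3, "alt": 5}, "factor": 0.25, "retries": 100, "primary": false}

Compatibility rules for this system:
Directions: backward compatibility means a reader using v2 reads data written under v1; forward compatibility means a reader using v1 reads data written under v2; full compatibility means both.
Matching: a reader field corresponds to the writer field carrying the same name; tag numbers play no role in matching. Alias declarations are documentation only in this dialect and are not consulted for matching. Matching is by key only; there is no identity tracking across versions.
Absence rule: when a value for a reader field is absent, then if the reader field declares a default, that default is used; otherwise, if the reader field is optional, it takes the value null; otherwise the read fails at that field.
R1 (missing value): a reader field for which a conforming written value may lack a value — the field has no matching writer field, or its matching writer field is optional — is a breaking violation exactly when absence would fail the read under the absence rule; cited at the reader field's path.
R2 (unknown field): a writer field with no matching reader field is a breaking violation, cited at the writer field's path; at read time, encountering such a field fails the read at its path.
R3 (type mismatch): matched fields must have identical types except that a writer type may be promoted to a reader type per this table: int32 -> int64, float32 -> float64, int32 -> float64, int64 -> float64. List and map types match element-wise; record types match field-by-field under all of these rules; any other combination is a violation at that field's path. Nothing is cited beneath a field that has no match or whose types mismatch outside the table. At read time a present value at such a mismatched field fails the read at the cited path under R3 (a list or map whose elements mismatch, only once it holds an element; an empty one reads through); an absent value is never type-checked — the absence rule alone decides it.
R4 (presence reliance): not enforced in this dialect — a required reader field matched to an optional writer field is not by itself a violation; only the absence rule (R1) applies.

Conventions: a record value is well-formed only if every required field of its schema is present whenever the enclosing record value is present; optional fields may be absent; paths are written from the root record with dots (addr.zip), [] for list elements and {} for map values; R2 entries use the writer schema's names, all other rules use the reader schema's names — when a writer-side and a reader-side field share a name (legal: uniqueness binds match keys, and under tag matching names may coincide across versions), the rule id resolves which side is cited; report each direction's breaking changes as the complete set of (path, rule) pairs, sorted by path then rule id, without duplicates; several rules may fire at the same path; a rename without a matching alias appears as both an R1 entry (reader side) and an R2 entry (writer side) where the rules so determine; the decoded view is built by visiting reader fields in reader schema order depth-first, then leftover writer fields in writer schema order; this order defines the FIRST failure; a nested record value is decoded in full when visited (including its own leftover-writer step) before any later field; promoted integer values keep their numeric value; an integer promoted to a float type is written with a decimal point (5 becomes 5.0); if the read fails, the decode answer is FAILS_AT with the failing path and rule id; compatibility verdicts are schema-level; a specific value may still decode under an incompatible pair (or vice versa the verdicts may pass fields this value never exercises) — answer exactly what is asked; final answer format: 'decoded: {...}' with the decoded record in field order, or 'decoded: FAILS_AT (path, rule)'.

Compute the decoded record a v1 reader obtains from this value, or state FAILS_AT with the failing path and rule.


each type pair in Session: writer, then reader
decode (reader v1):
  codes := {"env": 3, "alt": 5}
  factor := 0.25
  archived := true (missing; default applied)
  read fails at label under R1 (no fill)
  => FAILS_AT (label, R1)
remaining Session differences; none change what is asked:
  field codes in record Session: optional changed to required -> matters for Session compatibility verdicts, not for this value's decode
  renamed field archived to primary in record Session -> matters for Session compatibility verdicts, not for this value's decode
  added field retries to record Session: required int64, tag 22 (in v2 it sits immediately before primary) -> matters for Session compatibility verdicts, not for this value's decode

decoded: FAILS_AT (label, R1)


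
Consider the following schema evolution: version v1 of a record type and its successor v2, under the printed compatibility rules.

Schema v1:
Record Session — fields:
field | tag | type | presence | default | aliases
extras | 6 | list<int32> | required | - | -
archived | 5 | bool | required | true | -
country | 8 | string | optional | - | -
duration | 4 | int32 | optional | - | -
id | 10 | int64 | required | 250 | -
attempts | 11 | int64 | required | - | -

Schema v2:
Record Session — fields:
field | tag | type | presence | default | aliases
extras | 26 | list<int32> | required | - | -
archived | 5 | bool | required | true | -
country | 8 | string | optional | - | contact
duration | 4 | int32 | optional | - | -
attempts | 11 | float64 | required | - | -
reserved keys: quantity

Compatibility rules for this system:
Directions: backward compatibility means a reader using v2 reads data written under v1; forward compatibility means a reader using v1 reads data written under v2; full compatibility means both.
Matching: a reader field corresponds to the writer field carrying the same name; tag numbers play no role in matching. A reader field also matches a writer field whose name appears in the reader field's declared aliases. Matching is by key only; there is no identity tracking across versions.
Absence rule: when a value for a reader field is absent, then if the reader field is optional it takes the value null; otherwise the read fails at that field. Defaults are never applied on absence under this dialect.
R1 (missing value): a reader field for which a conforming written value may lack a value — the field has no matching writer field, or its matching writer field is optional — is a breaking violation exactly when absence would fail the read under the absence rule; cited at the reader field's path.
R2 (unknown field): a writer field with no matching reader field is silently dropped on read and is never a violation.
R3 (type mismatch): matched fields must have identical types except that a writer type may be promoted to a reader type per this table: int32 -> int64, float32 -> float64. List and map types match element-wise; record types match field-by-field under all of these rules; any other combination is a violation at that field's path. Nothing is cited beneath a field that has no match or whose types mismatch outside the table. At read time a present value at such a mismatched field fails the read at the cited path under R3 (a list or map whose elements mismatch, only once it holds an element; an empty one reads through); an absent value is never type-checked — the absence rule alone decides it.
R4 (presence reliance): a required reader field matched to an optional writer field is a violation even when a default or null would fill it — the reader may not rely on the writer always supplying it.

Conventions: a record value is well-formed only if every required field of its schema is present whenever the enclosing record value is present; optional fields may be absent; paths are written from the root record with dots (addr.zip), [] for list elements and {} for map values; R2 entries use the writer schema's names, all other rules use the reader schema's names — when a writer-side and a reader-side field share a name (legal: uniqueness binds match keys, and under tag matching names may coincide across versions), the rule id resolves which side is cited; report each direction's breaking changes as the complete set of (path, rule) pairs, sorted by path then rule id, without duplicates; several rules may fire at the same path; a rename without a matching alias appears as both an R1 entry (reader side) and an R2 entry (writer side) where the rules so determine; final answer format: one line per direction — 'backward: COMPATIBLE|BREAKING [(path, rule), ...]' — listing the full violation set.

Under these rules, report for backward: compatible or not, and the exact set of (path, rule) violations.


in Session below, arrows point writer -> reader
backward analysis of Session with v2 as reader and v1 as writer:
  writer required, list<int32> -> list<int32>: reader extras maps from writer extras
  writer required, bool -> bool: reader archived maps from writer archived
  writer optional, string -> string: reader country maps from writer country
  writer optional, int32 -> int32: reader duration maps from writer duration
  writer required, int64 -> float64: reader attempts maps from writer attempts
  id (writer side), unknown to reader
  violation R3 at attempts
  => 1 violation(s): backward is BREAKING for Session
the other Session changes do not affect what is asked:
  removed field id from record Session -> affects forward compatibility only, which is not asked
  field extras in record Session: tag 6 changed to 26 -> triggers nothing under Session's printed rules — same verdict

backward: BREAKING [(attempts, R3)]


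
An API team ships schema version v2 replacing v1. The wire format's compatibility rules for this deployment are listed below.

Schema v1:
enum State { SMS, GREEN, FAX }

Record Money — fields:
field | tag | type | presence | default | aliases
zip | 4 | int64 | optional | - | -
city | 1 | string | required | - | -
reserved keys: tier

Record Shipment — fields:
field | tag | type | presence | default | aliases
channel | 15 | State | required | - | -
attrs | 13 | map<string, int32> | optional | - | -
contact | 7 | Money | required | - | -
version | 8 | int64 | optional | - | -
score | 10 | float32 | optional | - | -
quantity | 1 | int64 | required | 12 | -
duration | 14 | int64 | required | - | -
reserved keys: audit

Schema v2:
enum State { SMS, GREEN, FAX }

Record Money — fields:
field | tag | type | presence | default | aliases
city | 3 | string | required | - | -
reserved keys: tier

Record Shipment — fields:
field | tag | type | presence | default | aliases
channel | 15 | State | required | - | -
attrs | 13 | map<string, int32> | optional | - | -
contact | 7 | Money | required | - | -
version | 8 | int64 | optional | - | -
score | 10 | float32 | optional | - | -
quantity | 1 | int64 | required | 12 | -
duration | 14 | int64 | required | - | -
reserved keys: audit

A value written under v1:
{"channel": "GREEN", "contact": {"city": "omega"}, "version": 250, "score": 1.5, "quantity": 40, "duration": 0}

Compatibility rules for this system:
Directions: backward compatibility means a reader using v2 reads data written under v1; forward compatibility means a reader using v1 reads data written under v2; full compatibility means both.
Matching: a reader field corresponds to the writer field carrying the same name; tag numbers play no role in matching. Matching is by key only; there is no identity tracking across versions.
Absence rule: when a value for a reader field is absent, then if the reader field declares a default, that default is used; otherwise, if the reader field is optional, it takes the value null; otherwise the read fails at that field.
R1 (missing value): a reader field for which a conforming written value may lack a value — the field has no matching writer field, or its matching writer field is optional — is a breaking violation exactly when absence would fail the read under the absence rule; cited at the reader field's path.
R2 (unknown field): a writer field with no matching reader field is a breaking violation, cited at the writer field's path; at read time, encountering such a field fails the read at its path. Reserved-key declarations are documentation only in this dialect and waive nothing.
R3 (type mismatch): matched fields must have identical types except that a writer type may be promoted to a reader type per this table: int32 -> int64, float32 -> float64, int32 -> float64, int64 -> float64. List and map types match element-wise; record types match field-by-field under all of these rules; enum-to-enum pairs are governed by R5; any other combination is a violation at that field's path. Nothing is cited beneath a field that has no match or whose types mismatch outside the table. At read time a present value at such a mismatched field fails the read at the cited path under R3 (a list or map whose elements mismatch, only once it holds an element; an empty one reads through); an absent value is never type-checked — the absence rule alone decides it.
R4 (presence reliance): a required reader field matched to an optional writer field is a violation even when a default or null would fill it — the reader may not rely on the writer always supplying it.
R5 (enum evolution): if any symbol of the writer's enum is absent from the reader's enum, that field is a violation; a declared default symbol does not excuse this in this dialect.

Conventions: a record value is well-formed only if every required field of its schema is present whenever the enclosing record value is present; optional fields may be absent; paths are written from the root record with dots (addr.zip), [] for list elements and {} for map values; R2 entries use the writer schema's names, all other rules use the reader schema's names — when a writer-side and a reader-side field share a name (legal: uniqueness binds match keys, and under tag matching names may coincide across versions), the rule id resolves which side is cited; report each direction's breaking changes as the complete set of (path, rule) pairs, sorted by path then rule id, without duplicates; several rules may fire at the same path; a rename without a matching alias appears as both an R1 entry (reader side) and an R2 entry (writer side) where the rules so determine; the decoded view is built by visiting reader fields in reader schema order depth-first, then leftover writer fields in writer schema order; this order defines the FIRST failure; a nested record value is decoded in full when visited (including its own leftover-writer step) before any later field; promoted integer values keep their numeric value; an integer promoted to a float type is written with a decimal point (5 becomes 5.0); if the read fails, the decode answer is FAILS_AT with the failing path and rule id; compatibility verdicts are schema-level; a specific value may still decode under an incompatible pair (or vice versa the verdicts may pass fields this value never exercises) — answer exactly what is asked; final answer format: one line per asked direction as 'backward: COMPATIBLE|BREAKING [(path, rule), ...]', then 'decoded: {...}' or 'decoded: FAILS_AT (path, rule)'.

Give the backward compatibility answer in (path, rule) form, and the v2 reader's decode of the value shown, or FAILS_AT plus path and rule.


backward: BREAKING [(contact.zip, R2)]; decoded: {"channel": "GREEN", "attrs": null, "contact": {"city": "omega"}, "version": 250, "score": 1.5, "quantity": 40, "duration": 0}

each type pair in Shipment: writer, then reader
backward for Shipment (reader v2, writer v1):
  channel: paired with writer channel (State -> State; writer required)
  attrs: paired with writer attrs (map<string, int32> -> map<string, int32>; writer optional)
  contact: paired with writer contact (Money -> Money; writer required)
  version: paired with writer version (int64 -> int64; writer optional)
  score: paired with writer score (float32 -> float32; writer optional)
  quantity: paired with writer quantity (int64 -> int64; writer required)
  duration: paired with writer duration (int64 -> int64; writer required)
  contact.city: paired with writer contact.city (string -> string; writer required)
  leftover writer field: contact.zip
  breaking: (contact.zip, R2)
  => 1 violation(s): backward is BREAKING for Shipment
decode (reader v2):
  channel := "GREEN"
  attrs := null (not supplied -> null)
  contact.city := "omega"
  version := 250
  score := 1.5
  quantity := 40
  duration := 0
  => decoded: {"channel": "GREEN", "attrs": null, "contact": {"city": "omega"}, "version": 250, "score": 1.5, "quantity": 40, "duration": 0}
checking off the Shipment differences that do not matter here:
  field city in record Money: tag 1 changed to 3 -> triggers nothing under Shipment's printed rules — same verdict


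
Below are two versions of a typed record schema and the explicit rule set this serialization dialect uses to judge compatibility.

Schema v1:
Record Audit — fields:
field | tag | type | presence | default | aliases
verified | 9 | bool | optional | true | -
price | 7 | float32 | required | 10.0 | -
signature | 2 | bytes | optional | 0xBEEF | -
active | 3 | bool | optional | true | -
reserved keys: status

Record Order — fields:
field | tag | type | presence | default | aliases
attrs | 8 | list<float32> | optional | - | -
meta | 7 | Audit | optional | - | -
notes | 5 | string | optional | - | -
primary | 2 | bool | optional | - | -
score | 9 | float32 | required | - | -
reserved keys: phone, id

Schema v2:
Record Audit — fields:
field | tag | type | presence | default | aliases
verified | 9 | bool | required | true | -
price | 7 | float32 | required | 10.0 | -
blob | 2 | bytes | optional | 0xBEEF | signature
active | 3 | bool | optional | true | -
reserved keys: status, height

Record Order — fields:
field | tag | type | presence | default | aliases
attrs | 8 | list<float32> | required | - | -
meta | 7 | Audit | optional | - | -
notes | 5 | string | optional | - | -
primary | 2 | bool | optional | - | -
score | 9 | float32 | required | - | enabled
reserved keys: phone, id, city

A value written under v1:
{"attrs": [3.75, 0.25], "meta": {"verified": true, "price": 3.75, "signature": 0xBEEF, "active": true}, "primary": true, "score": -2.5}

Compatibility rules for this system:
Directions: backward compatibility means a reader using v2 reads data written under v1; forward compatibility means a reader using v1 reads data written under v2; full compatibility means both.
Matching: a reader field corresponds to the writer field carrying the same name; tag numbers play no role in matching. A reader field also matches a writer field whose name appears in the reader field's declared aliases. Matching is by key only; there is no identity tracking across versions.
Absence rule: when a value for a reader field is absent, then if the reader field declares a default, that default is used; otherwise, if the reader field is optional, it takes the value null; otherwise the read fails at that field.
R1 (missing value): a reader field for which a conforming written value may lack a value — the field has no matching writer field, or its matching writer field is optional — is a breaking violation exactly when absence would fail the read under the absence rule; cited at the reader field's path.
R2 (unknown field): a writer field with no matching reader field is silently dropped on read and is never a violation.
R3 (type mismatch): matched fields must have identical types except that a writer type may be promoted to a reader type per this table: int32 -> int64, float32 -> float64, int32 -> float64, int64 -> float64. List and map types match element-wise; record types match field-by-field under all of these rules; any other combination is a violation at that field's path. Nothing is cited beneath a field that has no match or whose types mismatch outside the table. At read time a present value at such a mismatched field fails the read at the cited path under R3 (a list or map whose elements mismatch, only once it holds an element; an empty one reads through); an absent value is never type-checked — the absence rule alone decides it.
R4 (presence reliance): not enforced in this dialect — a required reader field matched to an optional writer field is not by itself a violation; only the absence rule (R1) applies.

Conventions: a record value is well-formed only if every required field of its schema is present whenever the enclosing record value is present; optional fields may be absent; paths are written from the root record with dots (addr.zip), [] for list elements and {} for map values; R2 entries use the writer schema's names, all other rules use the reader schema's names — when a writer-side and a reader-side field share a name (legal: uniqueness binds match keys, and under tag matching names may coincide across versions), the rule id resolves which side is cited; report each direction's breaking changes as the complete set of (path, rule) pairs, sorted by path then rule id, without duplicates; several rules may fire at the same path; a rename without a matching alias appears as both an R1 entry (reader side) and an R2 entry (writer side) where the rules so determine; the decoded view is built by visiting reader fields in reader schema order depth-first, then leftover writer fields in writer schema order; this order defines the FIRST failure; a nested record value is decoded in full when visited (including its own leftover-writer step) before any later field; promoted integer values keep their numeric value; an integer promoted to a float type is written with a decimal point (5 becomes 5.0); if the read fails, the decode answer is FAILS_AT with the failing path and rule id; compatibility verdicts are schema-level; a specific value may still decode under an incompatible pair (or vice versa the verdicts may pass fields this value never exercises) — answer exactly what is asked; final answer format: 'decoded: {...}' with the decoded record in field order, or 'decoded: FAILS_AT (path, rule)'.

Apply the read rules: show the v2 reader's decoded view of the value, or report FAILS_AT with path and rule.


decoded: {"attrs": [3.75, 0.25], "meta": {"verified": true, "price": 3.75, "blob": 0xBEEF, "active": true}, "notes": null, "primary": true, "score": -2.5}

each type pair in Order: writer, then reader
decode (reader v2):
  attrs := [3.75, 0.25]
  meta.verified := true
  meta.price := 3.75
  meta.blob := 0xBEEF (from writer signature)
  meta.active := true
  notes := null (not supplied -> null)
  primary := true
  score := -2.5
  => decoded: {"attrs": [3.75, 0.25], "meta": {"verified": true, "price": 3.75, "blob": 0xBEEF, "active": true}, "notes": null, "primary": true, "score": -2.5}
the rest of the Order diff is inert for this question:
  field verified in record Audit: optional changed to required -> triggers nothing under the printed rules; the Order answer is the same either way
  field attrs in record Order: optional changed to required -> changes Order's schema-level verdicts only — the decode of this value is the same
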